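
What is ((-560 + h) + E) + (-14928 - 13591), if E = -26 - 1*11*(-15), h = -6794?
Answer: -35734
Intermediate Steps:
E = 139 (E = -26 - 11*(-15) = -26 + 165 = 139)
((-560 + h) + E) + (-14928 - 13591) = ((-560 - 6794) + 139) + (-14928 - 13591) = (-7354 + 139) - 28519 = -7215 - 28519 = -35734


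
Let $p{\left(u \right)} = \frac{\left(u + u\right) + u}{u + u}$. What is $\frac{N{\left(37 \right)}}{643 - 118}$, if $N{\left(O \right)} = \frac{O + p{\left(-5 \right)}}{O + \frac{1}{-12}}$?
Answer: $\frac{22}{11075} \approx 0.0019865$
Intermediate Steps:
$p{\left(u \right)} = \frac{3}{2}$ ($p{\left(u \right)} = \frac{2 u + u}{2 u} = 3 u \frac{1}{2 u} = \frac{3}{2}$)
$N{\left(O \right)} = \frac{\frac{3}{2} + O}{- \frac{1}{12} + O}$ ($N{\left(O \right)} = \frac{O + \frac{3}{2}}{O + \frac{1}{-12}} = \frac{\frac{3}{2} + O}{O - \frac{1}{12}} = \frac{\frac{3}{2} + O}{- \frac{1}{12} + O}$)
$\frac{N{\left(37 \right)}}{643 - 118} = \frac{6 \frac{1}{-1 + 12 \cdot 37} \left(3 + 2 \cdot 37\right)}{643 - 118} = \frac{6 \frac{1}{-1 + 444} \left(3 + 74\right)}{525} = 6 \cdot \frac{1}{443} \cdot 77 \cdot \frac{1}{525} = \frac{462}{443} \cdot \frac{1}{525} = \frac{22}{11075}$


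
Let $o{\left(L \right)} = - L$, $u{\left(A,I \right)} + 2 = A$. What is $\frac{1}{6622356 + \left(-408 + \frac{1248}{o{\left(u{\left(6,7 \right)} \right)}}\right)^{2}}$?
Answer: $\frac{1}{7140756} \approx 1.4004 \cdot 10^{-7}$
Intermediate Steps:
$u{\left(A,I \right)} = -2 + A$
$\frac{1}{6622356 + \left(-408 + \frac{1248}{o{\left(u{\left(6,7 \right)} \right)}}\right)^{2}} = \frac{1}{6622356 + \left(-408 + \frac{1248}{\left(-1\right) \left(-2 + 6\right)}\right)^{2}} = \frac{1}{6622356 + \left(-408 + \frac{1248}{\left(-1\right) 4}\right)^{2}} = \frac{1}{6622356 + \left(-408 + \frac{1248}{-4}\right)^{2}} = \frac{1}{6622356 + \left(-408 + 1248 \left(- \frac{1}{4}\right)\right)^{2}} = \frac{1}{6622356 + \left(-408 - 312\right)^{2}} = \frac{1}{6622356 + \left(-720\right)^{2}} = \frac{1}{6622356 + 518400} = \frac{1}{7140756}$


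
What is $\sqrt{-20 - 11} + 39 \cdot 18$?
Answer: $702 + i \sqrt{31} \approx 702.0 + 5.5678 i$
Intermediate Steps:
$\sqrt{-20 - 11} + 39 \cdot 18 = \sqrt{-31} + 702 = i \sqrt{31} + 702 = 702 + i \sqrt{31}$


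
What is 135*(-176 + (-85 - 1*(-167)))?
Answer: -12690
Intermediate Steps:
135*(-176 + (-85 - 1*(-167))) = 135*(-176 + (-85 + 167)) = 135*(-176 + 82) = 135*(-94) = -12690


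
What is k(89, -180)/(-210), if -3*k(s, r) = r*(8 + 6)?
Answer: -4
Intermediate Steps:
k(s, r) = -14*r/3 (k(s, r) = -r*(8 + 6)/3 = -r*14/3 = -14*r/3)
k(89, -180)/(-210) = -14/3*(-180)/(-210) = 840*(-1/210) = -4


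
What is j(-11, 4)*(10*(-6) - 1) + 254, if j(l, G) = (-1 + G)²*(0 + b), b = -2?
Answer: 1352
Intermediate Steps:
j(l, G) = -2*(-1 + G)² (j(l, G) = (-1 + G)²*(0 - 2) = (-1 + G)²*(-2) = -2*(-1 + G)²)
j(-11, 4)*(10*(-6) - 1) + 254 = (-2*(-1 + 4)²)*(10*(-6) - 1) + 254 = (-2*3²)*(-60 - 1) + 254 = -2*9*(-61) + 254 = -18*(-61) + 254 = 1098 + 254 = 1352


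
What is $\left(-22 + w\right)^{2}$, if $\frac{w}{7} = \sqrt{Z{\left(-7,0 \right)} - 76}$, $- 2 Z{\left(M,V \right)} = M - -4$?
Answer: $\frac{\left(44 - 7 i \sqrt{298}\right)^{2}}{4} \approx -3166.5 - 2658.5 i$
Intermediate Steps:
$Z{\left(M,V \right)} = -2 - \frac{M}{2}$ ($Z{\left(M,V \right)} = - \frac{M - -4}{2} = - \frac{M + 4}{2} = - \frac{4 + M}{2} = -2 - \frac{M}{2}$)
$w = \frac{7 i \sqrt{298}}{2}$ ($w = 7 \sqrt{\left(-2 - - \frac{7}{2}\right) - 76} = 7 \sqrt{\left(-2 + \frac{7}{2}\right) - 76} = 7 \sqrt{\frac{3}{2} - 76} = 7 \sqrt{- \frac{149}{2}} = 7 \frac{i \sqrt{298}}{2} = \frac{7 i \sqrt{298}}{2} \approx 60.419 i$)
$\left(-22 + w\right)^{2} = \left(-22 + \frac{7 i \sqrt{298}}{2}\right)^{2}$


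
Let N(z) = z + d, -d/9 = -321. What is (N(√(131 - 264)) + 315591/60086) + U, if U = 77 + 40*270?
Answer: 827459467/60086 + I*√133 ≈ 13771.0 + 11.533*I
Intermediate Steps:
d = 2889 (d = -9*(-321) = 2889)
U = 10877 (U = 77 + 10800 = 10877)
N(z) = 2889 + z (N(z) = z + 2889 = 2889 + z)
(N(√(131 - 264)) + 315591/60086) + U = ((2889 + √(131 - 264)) + 315591/60086) + 10877 = ((2889 + √(-133)) + 315591*(1/60086)) + 10877 = ((2889 + I*√133) + 315591/60086) + 10877 = (173904045/60086 + I*√133) + 10877 = 827459467/60086 + I*√133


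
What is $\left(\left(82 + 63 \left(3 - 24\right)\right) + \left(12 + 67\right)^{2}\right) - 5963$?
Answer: $-963$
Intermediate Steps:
$\left(\left(82 + 63 \left(3 - 24\right)\right) + \left(12 + 67\right)^{2}\right) - 5963 = \left(\left(82 + 63 \left(3 - 24\right)\right) + 79^{2}\right) - 5963 = \left(\left(82 + 63 \left(-21\right)\right) + 6241\right) - 5963 = \left(\left(82 - 1323\right) + 6241\right) - 5963 = \left(-1241 + 6241\right) - 5963 = 5000 - 5963 = -963$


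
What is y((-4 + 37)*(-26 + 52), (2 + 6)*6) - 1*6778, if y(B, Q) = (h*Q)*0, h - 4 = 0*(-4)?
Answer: -6778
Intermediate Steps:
h = 4 (h = 4 + 0*(-4) = 4 + 0 = 4)
y(B, Q) = 0 (y(B, Q) = (4*Q)*0 = 0)
y((-4 + 37)*(-26 + 52), (2 + 6)*6) - 1*6778 = 0 - 1*6778 = 0 - 6778 = -6778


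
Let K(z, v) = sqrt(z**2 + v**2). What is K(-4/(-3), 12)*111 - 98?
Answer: -98 + 148*sqrt(82) ≈ 1242.2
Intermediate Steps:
K(z, v) = sqrt(v**2 + z**2)
K(-4/(-3), 12)*111 - 98 = sqrt(12**2 + (-4/(-3))**2)*111 - 98 = sqrt(144 + (-4*(-1/3))**2)*111 - 98 = sqrt(144 + (4/3)**2)*111 - 98 = sqrt(144 + 16/9)*111 - 98 = sqrt(1312/9)*111 - 98 = (4*sqrt(82)/3)*111 - 98 = 148*sqrt(82) - 98 = -98 + 148*sqrt(82)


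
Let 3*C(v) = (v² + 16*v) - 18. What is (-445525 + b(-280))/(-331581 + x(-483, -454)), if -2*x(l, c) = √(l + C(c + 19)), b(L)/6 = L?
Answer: 296569362210/219891888989 - 447205*√60266/219891888989 ≈ 1.3482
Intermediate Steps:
b(L) = 6*L
C(v) = -6 + v²/3 + 16*v/3 (C(v) = ((v² + 16*v) - 18)/3 = (-18 + v² + 16*v)/3 = -6 + v²/3 + 16*v/3)
x(l, c) = -√(286/3 + l + (19 + c)²/3 + 16*c/3)/2 (x(l, c) = -√(l + (-6 + (c + 19)²/3 + 16*(c + 19)/3))/2 = -√(l + (-6 + (19 + c)²/3 + 16*(19 + c)/3))/2 = -√(l + (-6 + (19 + c)²/3 + (304/3 + 16*c/3)))/2 = -√(l + (286/3 + (19 + c)²/3 + 16*c/3))/2 = -√(286/3 + l + (19 + c)²/3 + 16*c/3)/2)
(-445525 + b(-280))/(-331581 + x(-483, -454)) = (-445525 + 6*(-280))/(-331581 - √(1941 + 3*(-454)² + 9*(-483) + 162*(-454))/6) = (-445525 - 1680)/(-331581 - √(1941 + 3*206116 - 4347 - 73548)/6) = -447205/(-331581 - √(1941 + 618348 - 4347 - 73548)/6) = -447205/(-331581 - √60266/2)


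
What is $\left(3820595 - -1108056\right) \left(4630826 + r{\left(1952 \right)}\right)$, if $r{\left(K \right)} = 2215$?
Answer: $22834642157691$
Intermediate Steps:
$\left(3820595 - -1108056\right) \left(4630826 + r{\left(1952 \right)}\right) = \left(3820595 - -1108056\right) \left(4630826 + 2215\right) = \left(3820595 + \left(-1322851 + 2430907\right)\right) 4633041 = \left(3820595 + 1108056\right) 4633041 = 4928651 \cdot 4633041 = 22834642157691$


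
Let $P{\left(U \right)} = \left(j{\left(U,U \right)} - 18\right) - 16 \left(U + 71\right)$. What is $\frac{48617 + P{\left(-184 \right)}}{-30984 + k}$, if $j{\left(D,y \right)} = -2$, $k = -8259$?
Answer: $- \frac{50405}{39243} \approx -1.2844$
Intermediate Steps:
$P{\left(U \right)} = -1156 - 16 U$ ($P{\left(U \right)} = \left(-2 - 18\right) - 16 \left(U + 71\right) = \left(-2 - 18\right) - 16 \left(71 + U\right) = -20 - \left(1136 + 16 U\right) = -1156 - 16 U$)
$\frac{48617 + P{\left(-184 \right)}}{-30984 + k} = \frac{48617 - -1788}{-30984 - 8259} = \frac{48617 + \left(-1156 + 2944\right)}{-39243} = \left(48617 + 1788\right) \left(- \frac{1}{39243}\right) = 50405 \left(- \frac{1}{39243}\right) = - \frac{50405}{39243}$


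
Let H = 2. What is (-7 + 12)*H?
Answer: 10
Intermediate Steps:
(-7 + 12)*H = (-7 + 12)*2 = 5*2 = 10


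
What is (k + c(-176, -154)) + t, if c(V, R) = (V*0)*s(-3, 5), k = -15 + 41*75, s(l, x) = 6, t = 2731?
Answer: 5791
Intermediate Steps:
k = 3060 (k = -15 + 3075 = 3060)
c(V, R) = 0 (c(V, R) = (V*0)*6 = 0*6 = 0)
(k + c(-176, -154)) + t = (3060 + 0) + 2731 = 3060 + 2731 = 5791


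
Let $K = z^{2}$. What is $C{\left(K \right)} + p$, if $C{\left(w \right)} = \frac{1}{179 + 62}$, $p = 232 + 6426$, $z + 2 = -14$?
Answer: $\frac{1604579}{241} \approx 6658.0$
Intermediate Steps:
$z = -16$ ($z = -2 - 14 = -16$)
$K = 256$ ($K = \left(-16\right)^{2} = 256$)
$p = 6658$
$C{\left(w \right)} = \frac{1}{241}$
$C{\left(K \right)} + p = \frac{1}{241} + 6658 = \frac{1604579}{241}$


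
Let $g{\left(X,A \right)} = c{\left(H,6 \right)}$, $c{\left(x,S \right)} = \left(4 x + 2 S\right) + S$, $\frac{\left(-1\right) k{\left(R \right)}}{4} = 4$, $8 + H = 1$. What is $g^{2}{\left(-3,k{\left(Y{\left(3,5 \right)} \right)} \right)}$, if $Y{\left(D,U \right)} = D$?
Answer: $100$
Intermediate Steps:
$H = -7$ ($H = -8 + 1 = -7$)
$k{\left(R \right)} = -16$ ($k{\left(R \right)} = \left(-4\right) 4 = -16$)
$c{\left(x,S \right)} = 3 S + 4 x$ ($c{\left(x,S \right)} = \left(2 S + 4 x\right) + S = 3 S + 4 x$)
$g{\left(X,A \right)} = -10$ ($g{\left(X,A \right)} = 3 \cdot 6 + 4 \left(-7\right) = 18 - 28 = -10$)
$g^{2}{\left(-3,k{\left(Y{\left(3,5 \right)} \right)} \right)} = \left(-10\right)^{2} = 100$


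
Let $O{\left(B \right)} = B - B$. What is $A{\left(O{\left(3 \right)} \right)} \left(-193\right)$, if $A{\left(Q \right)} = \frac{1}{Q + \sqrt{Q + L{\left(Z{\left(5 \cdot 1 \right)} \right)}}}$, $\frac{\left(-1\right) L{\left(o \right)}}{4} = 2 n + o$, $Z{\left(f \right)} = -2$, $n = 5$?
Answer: $\frac{193 i \sqrt{2}}{8} \approx 34.118 i$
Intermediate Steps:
$O{\left(B \right)} = 0$
$L{\left(o \right)} = -40 - 4 o$ ($L{\left(o \right)} = - 4 \left(2 \cdot 5 + o\right) = - 4 \left(10 + o\right) = -40 - 4 o$)
$A{\left(Q \right)} = \frac{1}{Q + \sqrt{-32 + Q}}$ ($A{\left(Q \right)} = \frac{1}{Q + \sqrt{Q - 32}} = \frac{1}{Q + \sqrt{-32 + Q}}$)
$A{\left(O{\left(3 \right)} \right)} \left(-193\right) = \frac{1}{0 + \sqrt{-32 + 0}} \left(-193\right) = \frac{1}{0 + \sqrt{-32}} \left(-193\right) = \frac{1}{0 + 4 i \sqrt{2}} \left(-193\right) = \frac{1}{4 i \sqrt{2}} \left(-193\right) = - \frac{i \sqrt{2}}{8} \left(-193\right) = \frac{193 i \sqrt{2}}{8}$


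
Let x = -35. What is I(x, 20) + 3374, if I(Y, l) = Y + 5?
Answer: 3344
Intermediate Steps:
I(Y, l) = 5 + Y
I(x, 20) + 3374 = (5 - 35) + 3374 = -30 + 3374 = 3344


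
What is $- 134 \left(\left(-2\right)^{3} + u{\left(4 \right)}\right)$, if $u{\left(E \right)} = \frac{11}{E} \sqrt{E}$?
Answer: $335$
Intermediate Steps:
$u{\left(E \right)} = \frac{11}{\sqrt{E}}$
$- 134 \left(\left(-2\right)^{3} + u{\left(4 \right)}\right) = - 134 \left(\left(-2\right)^{3} + \frac{11}{2}\right) = - 134 \left(-8 + 11 \cdot \frac{1}{2}\right) = - 134 \left(-8 + \frac{11}{2}\right) = \left(-134\right) \left(- \frac{5}{2}\right) = 335$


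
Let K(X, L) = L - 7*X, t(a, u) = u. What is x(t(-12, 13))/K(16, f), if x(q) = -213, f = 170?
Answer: -213/58 ≈ -3.6724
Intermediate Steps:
x(t(-12, 13))/K(16, f) = -213/(170 - 7*16) = -213/(170 - 112) = -213/58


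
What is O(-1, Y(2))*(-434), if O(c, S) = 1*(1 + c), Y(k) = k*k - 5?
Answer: 0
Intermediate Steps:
Y(k) = -5 + k² (Y(k) = k² - 5 = -5 + k²)
O(c, S) = 1 + c
O(-1, Y(2))*(-434) = (1 - 1)*(-434) = 0*(-434) = 0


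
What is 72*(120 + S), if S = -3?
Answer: 8424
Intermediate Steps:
72*(120 + S) = 72*(120 - 3) = 72*117 = 8424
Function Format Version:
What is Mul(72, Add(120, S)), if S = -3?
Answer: 8424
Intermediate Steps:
Mul(72, Add(120, S)) = Mul(72, Add(120, -3)) = Mul(72, 117) = 8424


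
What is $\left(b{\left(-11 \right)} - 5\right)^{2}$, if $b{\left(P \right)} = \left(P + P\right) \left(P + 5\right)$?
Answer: $16129$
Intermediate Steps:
$b{\left(P \right)} = 2 P \left(5 + P\right)$
$\left(b{\left(-11 \right)} - 5\right)^{2} = \left(2 \left(-11\right) \left(5 - 11\right) - 5\right)^{2} = \left(2 \left(-11\right) \left(-6\right) - 5\right)^{2} = \left(132 - 5\right)^{2} = 127^{2} = 16129$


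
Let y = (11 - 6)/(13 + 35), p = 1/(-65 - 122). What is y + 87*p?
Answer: -3241/8976 ≈ -0.36107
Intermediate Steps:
p = -1/187 (p = 1/(-187) = -1/187 ≈ -0.0053476)
y = 5/48 ≈ 0.10417
y + 87*p = 5/48 + 87*(-1/187) = 5/48 - 87/187 = -3241/8976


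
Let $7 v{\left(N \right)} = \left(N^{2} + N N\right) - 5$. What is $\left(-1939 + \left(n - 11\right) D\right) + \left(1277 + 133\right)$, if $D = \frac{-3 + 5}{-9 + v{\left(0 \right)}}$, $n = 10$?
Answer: $- \frac{17979}{34} \approx -528.79$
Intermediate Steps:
$v{\left(N \right)} = - \frac{5}{7} + \frac{2 N^{2}}{7}$ ($v{\left(N \right)} = \frac{\left(N^{2} + N N\right) - 5}{7} = \frac{\left(N^{2} + N^{2}\right) - 5}{7} = \frac{2 N^{2} - 5}{7} = \frac{-5 + 2 N^{2}}{7} = - \frac{5}{7} + \frac{2 N^{2}}{7}$)
$D = - \frac{7}{34}$ ($D = \frac{-3 + 5}{-9 - \left(\frac{5}{7} - \frac{2 \cdot 0^{2}}{7}\right)} = \frac{2}{-9 + \left(- \frac{5}{7} + \frac{2}{7} \cdot 0\right)} = \frac{2}{-9 + \left(- \frac{5}{7} + 0\right)} = \frac{2}{-9 - \frac{5}{7}} = \frac{2}{- \frac{68}{7}} = 2 \left(- \frac{7}{68}\right) = - \frac{7}{34} \approx -0.20588$)
$\left(-1939 + \left(n - 11\right) D\right) + \left(1277 + 133\right) = \left(-1939 + \left(10 - 11\right) \left(- \frac{7}{34}\right)\right) + \left(1277 + 133\right) = \left(-1939 - - \frac{7}{34}\right) + 1410 = \left(-1939 + \frac{7}{34}\right) + 1410 = - \frac{65919}{34} + 1410 = - \frac{17979}{34}$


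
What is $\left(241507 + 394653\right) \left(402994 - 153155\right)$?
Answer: $158937578240$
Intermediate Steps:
$\left(241507 + 394653\right) \left(402994 - 153155\right) = 636160 \cdot 249839 = 158937578240$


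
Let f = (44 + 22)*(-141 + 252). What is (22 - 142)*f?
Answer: -879120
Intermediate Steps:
f = 7326 (f = 66*111 = 7326)
(22 - 142)*f = (22 - 142)*7326 = -120*7326 = -879120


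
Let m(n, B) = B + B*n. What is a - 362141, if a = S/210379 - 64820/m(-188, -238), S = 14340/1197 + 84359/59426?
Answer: -5742774346581693116615/15857777086285134 ≈ -3.6214e+5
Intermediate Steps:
S = 317715521/23710974 (S = 14340*(1/1197) + 84359*(1/59426) = 4780/399 + 84359/59426 = 317715521/23710974 ≈ 13.400)
a = -23094777308404721/15857777086285134 (a = (317715521/23710974)/210379 - 64820*(-1/(238*(1 - 188))) = (317715521/23710974)*(1/210379) - 64820/((-238*(-187))) = 317715521/4988290999146 - 64820/44506 = 317715521/4988290999146 - 64820*1/44506 = 317715521/4988290999146 - 4630/3179 = -23094777308404721/15857777086285134 ≈ -1.4564)
a - 362141 = -23094777308404721/15857777086285134 - 362141 = -5742774346581693116615/15857777086285134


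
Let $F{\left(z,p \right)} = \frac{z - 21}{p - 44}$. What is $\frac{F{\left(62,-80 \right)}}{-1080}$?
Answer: $\frac{41}{133920} \approx 0.00030615$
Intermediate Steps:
$F{\left(z,p \right)} = \frac{-21 + z}{-44 + p}$
$\frac{F{\left(62,-80 \right)}}{-1080} = \frac{\frac{1}{-44 - 80} \left(-21 + 62\right)}{-1080} = \frac{1}{-124} \cdot 41 \left(- \frac{1}{1080}\right) = \left(- \frac{1}{124}\right) 41 \left(- \frac{1}{1080}\right) = \left(- \frac{41}{124}\right) \left(- \frac{1}{1080}\right) = \frac{41}{133920}$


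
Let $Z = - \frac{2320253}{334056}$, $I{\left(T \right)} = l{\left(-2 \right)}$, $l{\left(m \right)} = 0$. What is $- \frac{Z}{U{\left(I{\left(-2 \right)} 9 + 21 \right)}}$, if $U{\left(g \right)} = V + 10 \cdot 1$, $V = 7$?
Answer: $\frac{2320253}{5678952} \approx 0.40857$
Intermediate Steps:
$I{\left(T \right)} = 0$
$U{\left(g \right)} = 17$ ($U{\left(g \right)} = 7 + 10 \cdot 1 = 7 + 10 = 17$)
$Z = - \frac{2320253}{334056}$ ($Z = \left(-2320253\right) \frac{1}{334056} = - \frac{2320253}{334056} \approx -6.9457$)
$- \frac{Z}{U{\left(I{\left(-2 \right)} 9 + 21 \right)}} = - \frac{-2320253}{334056 \cdot 17} = \left(-1\right) \left(- \frac{2320253}{5678952}\right) = \frac{2320253}{5678952}$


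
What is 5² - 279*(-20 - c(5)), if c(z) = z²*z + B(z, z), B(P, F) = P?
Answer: 41875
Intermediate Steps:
c(z) = z + z³ (c(z) = z²*z + z = z³ + z = z + z³)
5² - 279*(-20 - c(5)) = 5² - 279*(-20 - (5 + 5³)) = 25 - 279*(-20 - (5 + 125)) = 25 - 279*(-20 - 1*130) = 25 - 279*(-20 - 130) = 25 - 279*(-150) = 25 + 41850 = 41875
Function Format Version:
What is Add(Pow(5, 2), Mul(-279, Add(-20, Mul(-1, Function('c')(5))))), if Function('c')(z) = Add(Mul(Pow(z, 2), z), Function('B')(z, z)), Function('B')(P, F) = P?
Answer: 41875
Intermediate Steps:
Function('c')(z) = Add(z, Pow(z, 3)) (Function('c')(z) = Add(Mul(Pow(z, 2), z), z) = Add(Pow(z, 3), z) = Add(z, Pow(z, 3)))
Add(Pow(5, 2), Mul(-279, Add(-20, Mul(-1, Function('c')(5))))) = Add(Pow(5, 2), Mul(-279, Add(-20, Mul(-1, Add(5, Pow(5, 3)))))) = Add(25, Mul(-279, Add(-20, Mul(-1, Add(5, 125))))) = Add(25, Mul(-279, Add(-20, Mul(-1, 130)))) = Add(25, Mul(-279, Add(-20, -130))) = Add(25, Mul(-279, -150)) = Add(25, 41850) = 41875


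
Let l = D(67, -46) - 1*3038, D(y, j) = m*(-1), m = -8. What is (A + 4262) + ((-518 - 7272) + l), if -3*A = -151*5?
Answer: -18919/3 ≈ -6306.3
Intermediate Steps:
D(y, j) = 8 (D(y, j) = -8*(-1) = 8)
l = -3030 (l = 8 - 1*3038 = 8 - 3038 = -3030)
A = 755/3 (A = -(-151)*5/3 = -⅓*(-755) = 755/3 ≈ 251.67)
(A + 4262) + ((-518 - 7272) + l) = (755/3 + 4262) + ((-518 - 7272) - 3030) = 13541/3 + (-7790 - 3030) = 13541/3 - 10820 = -18919/3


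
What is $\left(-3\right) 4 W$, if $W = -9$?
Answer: $108$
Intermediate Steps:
$\left(-3\right) 4 W = \left(-3\right) 4 \left(-9\right) = \left(-12\right) \left(-9\right) = 108$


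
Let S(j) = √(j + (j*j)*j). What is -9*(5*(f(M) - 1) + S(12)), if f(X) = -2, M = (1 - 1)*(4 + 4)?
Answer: 135 - 18*√435 ≈ -240.42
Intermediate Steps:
M = 0 (M = 0*8 = 0)
S(j) = √(j + j³) (S(j) = √(j + j²*j) = √(j + j³))
-9*(5*(f(M) - 1) + S(12)) = -9*(5*(-2 - 1) + √(12 + 12³)) = -9*(5*(-3) + √(12 + 1728)) = -9*(-15 + √1740) = -9*(-15 + 2*√435) = 135 - 18*√435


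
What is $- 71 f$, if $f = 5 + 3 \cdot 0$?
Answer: $-355$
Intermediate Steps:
$f = 5$ ($f = 5 + 0 = 5$)
$- 71 f = \left(-71\right) 5 = -355$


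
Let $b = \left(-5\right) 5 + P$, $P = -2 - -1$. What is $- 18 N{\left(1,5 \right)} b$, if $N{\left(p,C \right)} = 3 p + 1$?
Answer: $1872$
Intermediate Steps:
$N{\left(p,C \right)} = 1 + 3 p$
$P = -1$ ($P = -2 + 1 = -1$)
$b = -26$ ($b = \left(-5\right) 5 - 1 = -25 - 1 = -26$)
$- 18 N{\left(1,5 \right)} b = - 18 \left(1 + 3 \cdot 1\right) \left(-26\right) = - 18 \left(1 + 3\right) \left(-26\right) = \left(-18\right) 4 \left(-26\right) = \left(-72\right) \left(-26\right) = 1872$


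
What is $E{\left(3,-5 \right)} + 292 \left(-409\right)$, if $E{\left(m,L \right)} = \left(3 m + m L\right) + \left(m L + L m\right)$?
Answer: $-119464$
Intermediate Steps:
$E{\left(m,L \right)} = 3 m + 3 L m$ ($E{\left(m,L \right)} = \left(3 m + L m\right) + \left(L m + L m\right) = \left(3 m + L m\right) + 2 L m = 3 m + 3 L m$)
$E{\left(3,-5 \right)} + 292 \left(-409\right) = 3 \cdot 3 \left(1 - 5\right) + 292 \left(-409\right) = 3 \cdot 3 \left(-4\right) - 119428 = -36 - 119428 = -119464$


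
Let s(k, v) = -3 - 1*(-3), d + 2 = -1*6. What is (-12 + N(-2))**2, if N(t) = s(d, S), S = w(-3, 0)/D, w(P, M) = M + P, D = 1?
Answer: 144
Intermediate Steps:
d = -8 (d = -2 - 1*6 = -2 - 6 = -8)
S = -3 (S = (0 - 3)/1 = -3*1 = -3)
s(k, v) = 0 (s(k, v) = -3 + 3 = 0)
N(t) = 0
(-12 + N(-2))**2 = (-12 + 0)**2 = (-12)**2 = 144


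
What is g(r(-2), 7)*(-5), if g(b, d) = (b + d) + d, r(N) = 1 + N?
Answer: -65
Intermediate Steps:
g(b, d) = b + 2*d
g(r(-2), 7)*(-5) = ((1 - 2) + 2*7)*(-5) = (-1 + 14)*(-5) = 13*(-5) = -65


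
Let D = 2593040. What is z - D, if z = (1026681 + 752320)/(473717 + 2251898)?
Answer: -7067626940599/2725615 ≈ -2.5930e+6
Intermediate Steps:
z = 1779001/2725615 ≈ 0.65270
z - D = 1779001/2725615 - 1*2593040 = 1779001/2725615 - 2593040 = -7067626940599/2725615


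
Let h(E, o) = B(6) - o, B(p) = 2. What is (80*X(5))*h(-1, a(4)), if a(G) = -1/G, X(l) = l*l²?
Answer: 22500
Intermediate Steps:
X(l) = l³
h(E, o) = 2 - o
(80*X(5))*h(-1, a(4)) = (80*5³)*(2 - (-1)/4) = (80*125)*(2 - (-1)/4) = 10000*(2 - 1*(-¼)) = 10000*(2 + ¼) = 10000*(9/4) = 22500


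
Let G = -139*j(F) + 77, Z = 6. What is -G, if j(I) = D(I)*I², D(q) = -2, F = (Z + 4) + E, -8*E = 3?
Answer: -826595/32 ≈ -25831.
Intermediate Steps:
E = -3/8 (E = -⅛*3 = -3/8 ≈ -0.37500)
F = 77/8 (F = (6 + 4) - 3/8 = 10 - 3/8 = 77/8 ≈ 9.6250)
j(I) = -2*I²
G = 826595/32 (G = -(-278)*(77/8)² + 77 = -(-278)*5929/64 + 77 = -139*(-5929/32) + 77 = 824131/32 + 77 = 826595/32 ≈ 25831.)
-G = -1*826595/32 = -826595/32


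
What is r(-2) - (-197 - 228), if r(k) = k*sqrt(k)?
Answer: 425 - 2*I*sqrt(2) ≈ 425.0 - 2.8284*I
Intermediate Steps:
r(k) = k**(3/2)
r(-2) - (-197 - 228) = (-2)**(3/2) - (-197 - 228) = -2*I*sqrt(2) - 1*(-425) = -2*I*sqrt(2) + 425 = 425 - 2*I*sqrt(2)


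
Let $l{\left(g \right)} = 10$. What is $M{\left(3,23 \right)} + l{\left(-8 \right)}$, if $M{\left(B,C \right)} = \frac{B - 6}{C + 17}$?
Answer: $\frac{397}{40} \approx 9.925$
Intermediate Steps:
$M{\left(B,C \right)} = \frac{-6 + B}{17 + C}$
$M{\left(3,23 \right)} + l{\left(-8 \right)} = \frac{-6 + 3}{17 + 23} + 10 = \frac{1}{40} \left(-3\right) + 10 = - \frac{3}{40} + 10 = \frac{397}{40}$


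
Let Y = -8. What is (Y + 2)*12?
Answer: -72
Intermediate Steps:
(Y + 2)*12 = (-8 + 2)*12 = -6*12 = -72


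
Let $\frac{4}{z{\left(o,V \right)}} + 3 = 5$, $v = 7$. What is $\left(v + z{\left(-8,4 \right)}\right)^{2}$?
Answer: $81$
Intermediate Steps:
$z{\left(o,V \right)} = 2$ ($z{\left(o,V \right)} = \frac{4}{-3 + 5} = \frac{4}{2} = 4 \cdot \frac{1}{2} = 2$)
$\left(v + z{\left(-8,4 \right)}\right)^{2} = \left(7 + 2\right)^{2} = 9^{2} = 81$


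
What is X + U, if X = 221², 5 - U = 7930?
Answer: 40916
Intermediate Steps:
U = -7925 (U = 5 - 1*7930 = 5 - 7930 = -7925)
X = 48841
X + U = 48841 - 7925 = 40916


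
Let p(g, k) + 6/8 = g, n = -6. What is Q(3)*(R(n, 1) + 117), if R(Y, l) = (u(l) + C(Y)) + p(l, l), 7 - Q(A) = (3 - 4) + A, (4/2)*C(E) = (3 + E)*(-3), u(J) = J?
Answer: 2455/4 ≈ 613.75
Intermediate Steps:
C(E) = -9/2 - 3*E/2 (C(E) = ((3 + E)*(-3))/2 = (-9 - 3*E)/2 = -9/2 - 3*E/2)
p(g, k) = -¾ + g
Q(A) = 8 - A (Q(A) = 7 - ((3 - 4) + A) = 7 - (-1 + A) = 7 + (1 - A) = 8 - A)
R(Y, l) = -21/4 + 2*l - 3*Y/2 (R(Y, l) = (l + (-9/2 - 3*Y/2)) + (-¾ + l) = (-9/2 + l - 3*Y/2) + (-¾ + l) = -21/4 + 2*l - 3*Y/2)
Q(3)*(R(n, 1) + 117) = (8 - 1*3)*((-21/4 + 2*1 - 3/2*(-6)) + 117) = (8 - 3)*((-21/4 + 2 + 9) + 117) = 5*(23/4 + 117) = 5*(491/4) = 2455/4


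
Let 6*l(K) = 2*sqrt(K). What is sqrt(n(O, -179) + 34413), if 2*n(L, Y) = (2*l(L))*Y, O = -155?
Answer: sqrt(309717 - 537*I*sqrt(155))/3 ≈ 185.52 - 2.0021*I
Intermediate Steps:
l(K) = sqrt(K)/3 (l(K) = (2*sqrt(K))/6 = sqrt(K)/3)
n(L, Y) = Y*sqrt(L)/3 (n(L, Y) = ((2*(sqrt(L)/3))*Y)/2 = ((2*sqrt(L)/3)*Y)/2 = (2*Y*sqrt(L)/3)/2 = Y*sqrt(L)/3)
sqrt(n(O, -179) + 34413) = sqrt((1/3)*(-179)*sqrt(-155) + 34413) = sqrt((1/3)*(-179)*(I*sqrt(155)) + 34413) = sqrt(-179*I*sqrt(155)/3 + 34413) = sqrt(34413 - 179*I*sqrt(155)/3)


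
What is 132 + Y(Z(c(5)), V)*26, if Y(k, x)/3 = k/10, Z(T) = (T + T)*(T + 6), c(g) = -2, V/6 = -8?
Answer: 36/5 ≈ 7.2000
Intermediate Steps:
V = -48 (V = 6*(-8) = -48)
Z(T) = 2*T*(6 + T) (Z(T) = (2*T)*(6 + T) = 2*T*(6 + T))
Y(k, x) = 3*k/10 (Y(k, x) = 3*(k/10) = 3*k/10)
132 + Y(Z(c(5)), V)*26 = 132 + (3*(2*(-2)*(6 - 2))/10)*26 = 132 + (3*(2*(-2)*4)/10)*26 = 132 + ((3/10)*(-16))*26 = 132 - 24/5*26 = 132 - 624/5 = 36/5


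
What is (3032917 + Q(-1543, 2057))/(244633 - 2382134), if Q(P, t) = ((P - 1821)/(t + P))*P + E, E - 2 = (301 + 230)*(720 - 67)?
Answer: -871168460/549337757 ≈ -1.5859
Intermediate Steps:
E = 346745 (E = 2 + (301 + 230)*(720 - 67) = 2 + 531*653 = 2 + 346743 = 346745)
Q(P, t) = 346745 + P*(-1821 + P)/(P + t) (Q(P, t) = ((P - 1821)/(t + P))*P + 346745 = ((-1821 + P)/(P + t))*P + 346745 = P*(-1821 + P)/(P + t) + 346745 = 346745 + P*(-1821 + P)/(P + t))
(3032917 + Q(-1543, 2057))/(244633 - 2382134) = (3032917 + ((-1543)² + 344924*(-1543) + 346745*2057)/(-1543 + 2057))/(244633 - 2382134) = (3032917 + (2380849 - 532217732 + 713254465)/514)/(-2137501) = (3032917 + (1/514)*183417582)*(-1/2137501) = (3032917 + 91708791/257)*(-1/2137501) = (871168460/257)*(-1/2137501) = -871168460/549337757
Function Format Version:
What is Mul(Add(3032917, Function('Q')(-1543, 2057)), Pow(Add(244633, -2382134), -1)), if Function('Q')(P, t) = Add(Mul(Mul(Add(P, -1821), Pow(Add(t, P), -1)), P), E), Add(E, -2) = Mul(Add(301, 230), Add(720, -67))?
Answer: Rational(-871168460, 549337757) ≈ -1.5859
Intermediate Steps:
E = 346745 (E = Add(2, Mul(Add(301, 230), Add(720, -67))) = Add(2, Mul(531, 653)) = Add(2, 346743) = 346745)
Function('Q')(P, t) = Add(346745, Mul(P, Pow(Add(P, t), -1), Add(-1821, P))) (Function('Q')(P, t) = Add(Mul(Mul(Add(P, -1821), Pow(Add(t, P), -1)), P), 346745) = Add(Mul(Mul(Add(-1821, P), Pow(Add(P, t), -1)), P), 346745) = Add(Mul(Mul(Pow(Add(P, t), -1), Add(-1821, P)), P), 346745) = Add(Mul(P, Pow(Add(P, t), -1), Add(-1821, P)), 346745) = Add(346745, Mul(P, Pow(Add(P, t), -1), Add(-1821, P))))
Mul(Add(3032917, Function('Q')(-1543, 2057)), Pow(Add(244633, -2382134), -1)) = Mul(Add(3032917, Mul(Pow(Add(-1543, 2057), -1), Add(Pow(-1543, 2), Mul(344924, -1543), Mul(346745, 2057)))), Pow(Add(244633, -2382134), -1)) = Mul(Add(3032917, Mul(Pow(514, -1), Add(2380849, -532217732, 713254465))), Pow(-2137501, -1)) = Mul(Add(3032917, Mul(Rational(1, 514), 183417582)), Rational(-1, 2137501)) = Mul(Add(3032917, Rational(91708791, 257)), Rational(-1, 2137501)) = Mul(Rational(871168460, 257), Rational(-1, 2137501)) = Rational(-871168460, 549337757)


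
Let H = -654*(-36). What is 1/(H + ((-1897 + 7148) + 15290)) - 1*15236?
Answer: -671679059/44085 ≈ -15236.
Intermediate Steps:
H = 23544
1/(H + ((-1897 + 7148) + 15290)) - 1*15236 = 1/(23544 + ((-1897 + 7148) + 15290)) - 1*15236 = 1/(23544 + (5251 + 15290)) - 15236 = 1/(23544 + 20541) - 15236 = 1/44085 - 15236 = -671679059/44085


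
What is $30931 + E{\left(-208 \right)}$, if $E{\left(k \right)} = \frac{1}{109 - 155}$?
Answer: $\frac{1422825}{46} \approx 30931.0$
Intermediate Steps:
$E{\left(k \right)} = - \frac{1}{46}$ ($E{\left(k \right)} = \frac{1}{-46} = - \frac{1}{46}$)
$30931 + E{\left(-208 \right)} = 30931 - \frac{1}{46} = \frac{1422825}{46}$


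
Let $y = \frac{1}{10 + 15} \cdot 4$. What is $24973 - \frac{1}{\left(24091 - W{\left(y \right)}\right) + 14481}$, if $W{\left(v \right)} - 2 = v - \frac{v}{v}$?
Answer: $\frac{24080739658}{964271} \approx 24973.0$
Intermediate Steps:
$y = \frac{4}{25}$ ($y = \frac{1}{25} \cdot 4 = \frac{4}{25} \approx 0.16$)
$W{\left(v \right)} = 1 + v$ ($W{\left(v \right)} = 2 + \left(v - \frac{v}{v}\right) = 2 + \left(v - 1\right) = 2 + \left(-1 + v\right) = 1 + v$)
$24973 - \frac{1}{\left(24091 - W{\left(y \right)}\right) + 14481} = 24973 - \frac{1}{\left(24091 - \left(1 + \frac{4}{25}\right)\right) + 14481} = 24973 - \frac{1}{\left(24091 - \frac{29}{25}\right) + 14481} = 24973 - \frac{1}{\frac{602246}{25} + 14481} = 24973 - \frac{1}{\frac{964271}{25}} = 24973 - \frac{25}{964271} = \frac{24080739658}{964271}$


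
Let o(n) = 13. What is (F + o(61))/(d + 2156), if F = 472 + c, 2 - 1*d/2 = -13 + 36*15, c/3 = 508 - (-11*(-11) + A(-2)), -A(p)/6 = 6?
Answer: 877/553 ≈ 1.5859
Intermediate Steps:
A(p) = -36 (A(p) = -6*6 = -36)
c = 1269 (c = 3*(508 - (-11*(-11) - 36)) = 3*(508 - (121 - 36)) = 3*(508 - 1*85) = 3*(508 - 85) = 3*423 = 1269)
d = -1050 (d = 4 - 2*(-13 + 36*15) = 4 - 2*(-13 + 540) = 4 - 2*527 = 4 - 1054 = -1050)
F = 1741 (F = 472 + 1269 = 1741)
(F + o(61))/(d + 2156) = (1741 + 13)/(-1050 + 2156) = 1754/1106 = 1754*(1/1106) = 877/553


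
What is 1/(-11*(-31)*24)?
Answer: 1/8184 ≈ 0.00012219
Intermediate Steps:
1/(-11*(-31)*24) = 1/(341*24) = 1/8184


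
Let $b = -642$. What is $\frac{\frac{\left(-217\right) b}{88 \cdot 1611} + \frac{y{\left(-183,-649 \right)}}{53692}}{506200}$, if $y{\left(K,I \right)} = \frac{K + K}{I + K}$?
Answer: $\frac{129655233973}{66787013526604800} \approx 1.9413 \cdot 10^{-6}$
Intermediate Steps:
$y{\left(K,I \right)} = \frac{2 K}{I + K}$
$\frac{\frac{\left(-217\right) b}{88 \cdot 1611} + \frac{y{\left(-183,-649 \right)}}{53692}}{506200} = \frac{\frac{\left(-217\right) \left(-642\right)}{88 \cdot 1611} + \frac{2 \left(-183\right) \frac{1}{-649 - 183}}{53692}}{506200} = \left(\frac{139314}{141768} + 2 \left(-183\right) \frac{1}{-832} \cdot \frac{1}{53692}\right) \frac{1}{506200} = \left(139314 \cdot \frac{1}{141768} + 2 \left(-183\right) \left(- \frac{1}{832}\right) \frac{1}{53692}\right) \frac{1}{506200} = \left(\frac{23219}{23628} + \frac{183}{416} \cdot \frac{1}{53692}\right) \frac{1}{506200} = \left(\frac{23219}{23628} + \frac{183}{22335872}\right) \frac{1}{506200} = \frac{129655233973}{131937995904} \cdot \frac{1}{506200} = \frac{129655233973}{66787013526604800}$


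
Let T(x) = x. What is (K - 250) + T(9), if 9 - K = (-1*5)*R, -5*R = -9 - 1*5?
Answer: -218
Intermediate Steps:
R = 14/5 (R = -(-9 - 1*5)/5 = -(-9 - 5)/5 = -1/5*(-14) = 14/5 ≈ 2.8000)
K = 23 (K = 9 - (-1*5)*14/5 = 9 - (-5)*14/5 = 9 - 1*(-14) = 9 + 14 = 23)
(K - 250) + T(9) = (23 - 250) + 9 = -227 + 9 = -218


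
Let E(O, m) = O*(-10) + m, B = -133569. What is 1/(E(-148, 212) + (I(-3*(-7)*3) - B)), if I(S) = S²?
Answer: 1/139230 ≈ 7.1824e-6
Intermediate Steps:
E(O, m) = m - 10*O (E(O, m) = -10*O + m = m - 10*O)
1/(E(-148, 212) + (I(-3*(-7)*3) - B)) = 1/((212 - 10*(-148)) + ((-3*(-7)*3)² - 1*(-133569))) = 1/((212 + 1480) + ((21*3)² + 133569)) = 1/(1692 + (63² + 133569)) = 1/(1692 + (3969 + 133569)) = 1/(1692 + 137538) = 1/139230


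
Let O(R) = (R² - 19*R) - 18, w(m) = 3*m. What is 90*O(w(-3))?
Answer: 21060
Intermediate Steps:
O(R) = -18 + R² - 19*R
90*O(w(-3)) = 90*(-18 + (3*(-3))² - 57*(-3)) = 90*(-18 + (-9)² - 19*(-9)) = 90*(-18 + 81 + 171) = 90*234 = 21060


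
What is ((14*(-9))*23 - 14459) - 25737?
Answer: -43094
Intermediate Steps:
((14*(-9))*23 - 14459) - 25737 = (-126*23 - 14459) - 25737 = (-2898 - 14459) - 25737 = -17357 - 25737 = -43094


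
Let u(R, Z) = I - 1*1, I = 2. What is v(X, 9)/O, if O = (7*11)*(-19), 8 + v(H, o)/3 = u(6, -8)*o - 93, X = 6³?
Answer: 276/1463 ≈ 0.18865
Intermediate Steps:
X = 216
u(R, Z) = 1 (u(R, Z) = 2 - 1*1 = 2 - 1 = 1)
v(H, o) = -303 + 3*o (v(H, o) = -24 + 3*(1*o - 93) = -24 + 3*(o - 93) = -24 + 3*(-93 + o) = -24 + (-279 + 3*o) = -303 + 3*o)
O = -1463 (O = 77*(-19) = -1463)
v(X, 9)/O = (-303 + 3*9)/(-1463) = (-303 + 27)*(-1/1463) = -276*(-1/1463) = 276/1463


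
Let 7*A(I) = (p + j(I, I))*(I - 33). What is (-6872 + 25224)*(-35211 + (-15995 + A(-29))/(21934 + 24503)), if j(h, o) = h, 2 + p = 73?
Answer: -30007530902048/46437 ≈ -6.4620e+8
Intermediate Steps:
p = 71 (p = -2 + 73 = 71)
A(I) = (-33 + I)*(71 + I)/7 (A(I) = ((71 + I)*(I - 33))/7 = ((71 + I)*(-33 + I))/7 = ((-33 + I)*(71 + I))/7 = (-33 + I)*(71 + I)/7)
(-6872 + 25224)*(-35211 + (-15995 + A(-29))/(21934 + 24503)) = (-6872 + 25224)*(-35211 + (-15995 + (-2343/7 + (⅐)*(-29)² + (38/7)*(-29)))/(21934 + 24503)) = 18352*(-35211 + (-15995 + (-2343/7 + (⅐)*841 - 1102/7))/46437) = 18352*(-35211 + (-15995 + (-2343/7 + 841/7 - 1102/7))*(1/46437)) = 18352*(-35211 + (-15995 - 372)*(1/46437)) = 18352*(-35211 - 16367*1/46437) = 18352*(-35211 - 16367/46437) = 18352*(-1635109574/46437) = -30007530902048/46437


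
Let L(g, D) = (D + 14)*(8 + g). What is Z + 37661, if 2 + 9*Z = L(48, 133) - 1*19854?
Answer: 327325/9 ≈ 36369.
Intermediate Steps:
L(g, D) = (8 + g)*(14 + D) (L(g, D) = (14 + D)*(8 + g) = (8 + g)*(14 + D))
Z = -11624/9 (Z = -2/9 + ((112 + 8*133 + 14*48 + 133*48) - 1*19854)/9 = -2/9 + ((112 + 1064 + 672 + 6384) - 19854)/9 = -2/9 + (8232 - 19854)/9 = -2/9 + (⅑)*(-11622) = -2/9 - 3874/3 = -11624/9 ≈ -1291.6)
Z + 37661 = -11624/9 + 37661 = 327325/9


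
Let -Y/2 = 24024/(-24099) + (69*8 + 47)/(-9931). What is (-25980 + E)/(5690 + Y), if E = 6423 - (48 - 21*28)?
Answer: -1517094924291/454092542300 ≈ -3.3409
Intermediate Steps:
Y = 168678430/79775723 (Y = -2*(24024/(-24099) + (69*8 + 47)/(-9931)) = -2*(24024*(-1/24099) + (552 + 47)*(-1/9931)) = -2*(-8008/8033 + 599*(-1/9931)) = -2*(-8008/8033 - 599/9931) = -2*(-84339215/79775723) = 168678430/79775723 ≈ 2.1144)
E = 6963 (E = 6423 - (48 - 588) = 6423 - 1*(-540) = 6423 + 540 = 6963)
(-25980 + E)/(5690 + Y) = (-25980 + 6963)/(5690 + 168678430/79775723) = -19017/454092542300/79775723 = -19017*79775723/454092542300 = -1517094924291/454092542300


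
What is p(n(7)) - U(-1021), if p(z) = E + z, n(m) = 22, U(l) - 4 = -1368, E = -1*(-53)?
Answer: 1439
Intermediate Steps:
E = 53
U(l) = -1364 (U(l) = 4 - 1368 = -1364)
p(z) = 53 + z
p(n(7)) - U(-1021) = (53 + 22) - 1*(-1364) = 75 + 1364 = 1439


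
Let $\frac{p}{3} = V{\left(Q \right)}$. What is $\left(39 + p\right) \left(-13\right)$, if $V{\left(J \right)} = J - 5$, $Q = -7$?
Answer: $-39$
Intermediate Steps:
$V{\left(J \right)} = -5 + J$
$p = -36$ ($p = 3 \left(-5 - 7\right) = 3 \left(-12\right) = -36$)
$\left(39 + p\right) \left(-13\right) = \left(39 - 36\right) \left(-13\right) = 3 \left(-13\right) = -39$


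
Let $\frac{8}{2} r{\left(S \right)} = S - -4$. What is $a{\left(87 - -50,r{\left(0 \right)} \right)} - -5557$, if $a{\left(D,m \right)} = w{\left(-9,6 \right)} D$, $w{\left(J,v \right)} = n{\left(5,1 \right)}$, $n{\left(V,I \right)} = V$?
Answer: $6242$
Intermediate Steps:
$w{\left(J,v \right)} = 5$
$r{\left(S \right)} = 1 + \frac{S}{4}$ ($r{\left(S \right)} = \frac{S - -4}{4} = \frac{S + 4}{4} = \frac{4 + S}{4} = 1 + \frac{S}{4}$)
$a{\left(D,m \right)} = 5 D$
$a{\left(87 - -50,r{\left(0 \right)} \right)} - -5557 = 5 \left(87 - -50\right) - -5557 = 5 \left(87 + 50\right) + 5557 = 5 \cdot 137 + 5557 = 685 + 5557 = 6242$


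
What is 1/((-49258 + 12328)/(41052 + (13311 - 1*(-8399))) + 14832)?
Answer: 31381/465424527 ≈ 6.7424e-5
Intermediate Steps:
1/((-49258 + 12328)/(41052 + (13311 - 1*(-8399))) + 14832) = 1/(-36930/(41052 + (13311 + 8399)) + 14832) = 1/(-36930/(41052 + 21710) + 14832) = 1/(-36930/62762 + 14832) = 1/(-36930*1/62762 + 14832) = 1/(-18465/31381 + 14832) = 1/(465424527/31381) = 31381/465424527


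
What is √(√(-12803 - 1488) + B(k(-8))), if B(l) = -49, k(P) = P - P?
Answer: √(-49 + I*√14291) ≈ 6.3324 + 9.4392*I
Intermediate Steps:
k(P) = 0
√(√(-12803 - 1488) + B(k(-8))) = √(√(-12803 - 1488) - 49) = √(√(-14291) - 49) = √(I*√14291 - 49) = √(-49 + I*√14291)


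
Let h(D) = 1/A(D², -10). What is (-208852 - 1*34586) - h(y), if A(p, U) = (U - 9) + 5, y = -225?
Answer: -3408131/14 ≈ -2.4344e+5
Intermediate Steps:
A(p, U) = -4 + U (A(p, U) = (-9 + U) + 5 = -4 + U)
h(D) = -1/14 (h(D) = 1/(-4 - 10) = 1/(-14) = -1/14)
(-208852 - 1*34586) - h(y) = (-208852 - 1*34586) - 1*(-1/14) = (-208852 - 34586) + 1/14 = -243438 + 1/14 = -3408131/14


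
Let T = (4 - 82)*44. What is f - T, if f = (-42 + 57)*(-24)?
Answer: 3072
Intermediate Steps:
f = -360 (f = 15*(-24) = -360)
T = -3432 (T = -78*44 = -3432)
f - T = -360 - 1*(-3432) = -360 + 3432 = 3072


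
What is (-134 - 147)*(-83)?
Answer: 23323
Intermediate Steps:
(-134 - 147)*(-83) = -281*(-83) = 23323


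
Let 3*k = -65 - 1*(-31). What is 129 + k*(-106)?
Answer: 3991/3 ≈ 1330.3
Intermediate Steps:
k = -34/3 (k = (-65 - 1*(-31))/3 = (-65 + 31)/3 = (⅓)*(-34) = -34/3 ≈ -11.333)
129 + k*(-106) = 129 - 34/3*(-106) = 129 + 3604/3 = 3991/3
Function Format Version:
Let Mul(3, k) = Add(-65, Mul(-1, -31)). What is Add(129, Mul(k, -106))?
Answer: Rational(3991, 3) ≈ 1330.3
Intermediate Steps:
k = Rational(-34, 3) (k = Mul(Rational(1, 3), Add(-65, Mul(-1, -31))) = Mul(Rational(1, 3), Add(-65, 31)) = Mul(Rational(1, 3), -34) = Rational(-34, 3) ≈ -11.333)
Add(129, Mul(k, -106)) = Add(129, Mul(Rational(-34, 3), -106)) = Add(129, Rational(3604, 3)) = Rational(3991, 3)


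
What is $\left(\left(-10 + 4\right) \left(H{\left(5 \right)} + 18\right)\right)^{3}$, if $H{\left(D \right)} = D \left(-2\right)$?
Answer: $-110592$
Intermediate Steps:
$H{\left(D \right)} = - 2 D$
$\left(\left(-10 + 4\right) \left(H{\left(5 \right)} + 18\right)\right)^{3} = \left(\left(-10 + 4\right) \left(\left(-2\right) 5 + 18\right)\right)^{3} = \left(- 6 \left(-10 + 18\right)\right)^{3} = \left(\left(-6\right) 8\right)^{3} = \left(-48\right)^{3} = -110592$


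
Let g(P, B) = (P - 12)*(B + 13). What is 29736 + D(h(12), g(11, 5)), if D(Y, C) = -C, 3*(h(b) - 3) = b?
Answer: 29754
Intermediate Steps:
g(P, B) = (-12 + P)*(13 + B)
h(b) = 3 + b/3
29736 + D(h(12), g(11, 5)) = 29736 - (-156 - 12*5 + 13*11 + 5*11) = 29736 - (-156 - 60 + 143 + 55) = 29736 - 1*(-18) = 29736 + 18 = 29754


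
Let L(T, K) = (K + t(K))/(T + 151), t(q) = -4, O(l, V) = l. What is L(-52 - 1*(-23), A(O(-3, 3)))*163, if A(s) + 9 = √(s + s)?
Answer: -2119/122 + 163*I*√6/122 ≈ -17.369 + 3.2727*I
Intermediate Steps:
A(s) = -9 + √2*√s (A(s) = -9 + √(s + s) = -9 + √(2*s) = -9 + √2*√s)
L(T, K) = (-4 + K)/(151 + T) (L(T, K) = (K - 4)/(T + 151) = (-4 + K)/(151 + T))
L(-52 - 1*(-23), A(O(-3, 3)))*163 = ((-4 + (-9 + √2*√(-3)))/(151 + (-52 - 1*(-23))))*163 = ((-4 + (-9 + √2*(I*√3)))/(151 + (-52 + 23)))*163 = ((-4 + (-9 + I*√6))/(151 - 29))*163 = ((-13 + I*√6)/122)*163 = (-13/122 + I*√6/122)*163 = -2119/122 + 163*I*√6/122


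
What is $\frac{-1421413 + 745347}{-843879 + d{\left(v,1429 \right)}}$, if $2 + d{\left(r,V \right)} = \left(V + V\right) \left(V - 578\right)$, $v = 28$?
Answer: $- \frac{676066}{1588277} \approx -0.42566$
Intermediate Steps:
$d{\left(r,V \right)} = -2 + 2 V \left(-578 + V\right)$ ($d{\left(r,V \right)} = -2 + \left(V + V\right) \left(V - 578\right) = -2 + 2 V \left(-578 + V\right)$)
$\frac{-1421413 + 745347}{-843879 + d{\left(v,1429 \right)}} = \frac{-1421413 + 745347}{-843879 - \left(1651926 - 4084082\right)} = - \frac{676066}{-843879 - -2432156} = - \frac{676066}{-843879 + 2432156} = - \frac{676066}{1588277}$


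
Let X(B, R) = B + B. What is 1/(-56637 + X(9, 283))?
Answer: -1/56619 ≈ -1.7662e-5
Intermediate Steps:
X(B, R) = 2*B
1/(-56637 + X(9, 283)) = 1/(-56637 + 2*9) = 1/(-56637 + 18) = 1/(-56619) = -1/56619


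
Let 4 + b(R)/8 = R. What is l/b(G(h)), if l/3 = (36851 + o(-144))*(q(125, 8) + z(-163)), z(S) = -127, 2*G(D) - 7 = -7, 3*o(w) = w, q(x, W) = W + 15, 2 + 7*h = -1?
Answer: 1435317/4 ≈ 3.5883e+5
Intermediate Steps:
h = -3/7 (h = -2/7 + (⅐)*(-1) = -2/7 - ⅐ = -3/7 ≈ -0.42857)
q(x, W) = 15 + W
o(w) = w/3
G(D) = 0 (G(D) = 7/2 + (½)*(-7) = 7/2 - 7/2 = 0)
b(R) = -32 + 8*R
l = -11482536 (l = 3*((36851 + (⅓)*(-144))*((15 + 8) - 127)) = 3*((36851 - 48)*(23 - 127)) = 3*(36803*(-104)) = 3*(-3827512) = -11482536)
l/b(G(h)) = -11482536/(-32 + 8*0) = -11482536/(-32 + 0) = -11482536/(-32) = -11482536*(-1/32) = 1435317/4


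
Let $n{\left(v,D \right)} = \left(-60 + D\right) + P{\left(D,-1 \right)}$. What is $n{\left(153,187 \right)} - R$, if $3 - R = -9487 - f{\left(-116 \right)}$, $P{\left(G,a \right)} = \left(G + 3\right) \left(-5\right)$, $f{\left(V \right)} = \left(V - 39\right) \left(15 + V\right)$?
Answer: $-25968$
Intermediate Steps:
$f{\left(V \right)} = \left(-39 + V\right) \left(15 + V\right)$
$P{\left(G,a \right)} = -15 - 5 G$ ($P{\left(G,a \right)} = \left(3 + G\right) \left(-5\right) = -15 - 5 G$)
$n{\left(v,D \right)} = -75 - 4 D$ ($n{\left(v,D \right)} = \left(-60 + D\right) - \left(15 + 5 D\right) = -75 - 4 D$)
$R = 25145$ ($R = 3 - \left(-9487 - \left(-585 + \left(-116\right)^{2} - -2784\right)\right) = 3 - \left(-9487 - \left(-585 + 13456 + 2784\right)\right) = 3 - \left(-9487 - 15655\right) = 3 - -25142 = 3 + 25142 = 25145$)
$n{\left(153,187 \right)} - R = \left(-75 - 748\right) - 25145 = -823 - 25145 = -25968$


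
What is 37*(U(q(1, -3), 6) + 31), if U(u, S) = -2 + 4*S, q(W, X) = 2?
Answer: 1961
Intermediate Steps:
37*(U(q(1, -3), 6) + 31) = 37*((-2 + 4*6) + 31) = 37*((-2 + 24) + 31) = 37*(22 + 31) = 37*53 = 1961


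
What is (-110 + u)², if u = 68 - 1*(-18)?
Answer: 576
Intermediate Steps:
u = 86 (u = 68 + 18 = 86)
(-110 + u)² = (-110 + 86)² = (-24)² = 576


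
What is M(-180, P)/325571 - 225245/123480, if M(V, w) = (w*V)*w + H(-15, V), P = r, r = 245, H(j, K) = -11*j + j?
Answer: -281490875579/8040301416 ≈ -35.010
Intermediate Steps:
H(j, K) = -10*j
P = 245
M(V, w) = 150 + V*w² (M(V, w) = (w*V)*w - 10*(-15) = (V*w)*w + 150 = V*w² + 150 = 150 + V*w²)
M(-180, P)/325571 - 225245/123480 = (150 - 180*245²)/325571 - 225245/123480 = (150 - 180*60025)*(1/325571) - 225245*1/123480 = (150 - 10804500)*(1/325571) - 45049/24696 = -10804350*1/325571 - 45049/24696 = -10804350/325571 - 45049/24696 = -281490875579/8040301416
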